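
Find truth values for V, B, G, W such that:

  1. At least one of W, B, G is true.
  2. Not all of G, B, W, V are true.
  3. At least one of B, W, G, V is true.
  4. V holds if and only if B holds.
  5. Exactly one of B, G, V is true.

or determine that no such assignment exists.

V = False; B = False; G = True; W = True

  (1) {W, B, G}: 2 true — at least one ✓
  (2) {G, B, W, V}: 2/4 true — not all ✓
  (3) {B, W, G, V}: 2 true — at least one ✓
  (4) V=F, B=F — same ✓
  (5) {B, G, V}: 1 true — exactly one ✓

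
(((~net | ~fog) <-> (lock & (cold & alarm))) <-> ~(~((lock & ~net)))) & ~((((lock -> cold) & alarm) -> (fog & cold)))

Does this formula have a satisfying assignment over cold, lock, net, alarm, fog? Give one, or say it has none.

cold=F, lock=F, net=F, alarm=T, fog=T

  ((~net | ~fog) <-> (lock & (cold & alarm))) <-> ~(~((lock & ~net))) = True
    (~net | ~fog) <-> (lock & (cold & alarm)) = False
      ~net | ~fog = True
        ~net = True
        ~fog = False
      lock & (cold & alarm) = False
        cold & alarm = False
    ~(~((lock & ~net))) = False
      ~((lock & ~net)) = True
        lock & ~net = False
          ~net = True
  ~((((lock -> cold) & alarm) -> (fog & cold))) = True
    ((lock -> cold) & alarm) -> (fog & cold) = False
      (lock -> cold) & alarm = True
        lock -> cold = True
      fog & cold = False
Both conjuncts True, so the formula holds.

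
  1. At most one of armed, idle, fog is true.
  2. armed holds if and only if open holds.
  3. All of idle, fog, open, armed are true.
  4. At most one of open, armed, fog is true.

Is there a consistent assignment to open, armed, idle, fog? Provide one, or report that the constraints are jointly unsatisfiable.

Case open = True:
  (2) with open=T forces armed = True.
  Constraint (4) is violated (open=T, armed=T) — contradiction.
Case open = False:
  Constraint (3) is violated (open=F) — contradiction.
Both cases fail — unsatisfiable.

The formula is unsatisfiable.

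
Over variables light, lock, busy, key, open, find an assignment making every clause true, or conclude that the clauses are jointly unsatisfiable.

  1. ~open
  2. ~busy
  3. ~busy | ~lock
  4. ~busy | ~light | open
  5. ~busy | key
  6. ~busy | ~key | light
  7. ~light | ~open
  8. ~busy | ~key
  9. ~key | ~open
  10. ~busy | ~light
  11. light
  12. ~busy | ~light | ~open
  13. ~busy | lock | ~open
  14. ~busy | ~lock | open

Unit clause (~open) forces open = False.
Unit clause (~busy) forces busy = False.
Unit clause (light) forces light = True.
Set lock = False.
Set key = True.
All clauses satisfied.

light=T, lock=F, busy=F, key=T, open=F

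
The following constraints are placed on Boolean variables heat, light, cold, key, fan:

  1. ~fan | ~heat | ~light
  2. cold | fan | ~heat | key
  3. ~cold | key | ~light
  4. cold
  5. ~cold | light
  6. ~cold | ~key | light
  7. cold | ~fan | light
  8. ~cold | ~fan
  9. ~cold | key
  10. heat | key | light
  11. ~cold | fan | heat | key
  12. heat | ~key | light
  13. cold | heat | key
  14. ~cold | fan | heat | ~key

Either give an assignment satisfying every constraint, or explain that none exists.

heat=T, light=T, cold=T, key=T, fan=F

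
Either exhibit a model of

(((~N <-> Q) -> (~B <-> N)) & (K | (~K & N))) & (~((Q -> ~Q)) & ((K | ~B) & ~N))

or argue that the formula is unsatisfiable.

K = True, B = True, Q = True, N = False

  ((~N <-> Q) -> (~B <-> N)) & (K | (~K & N)) = True
    (~N <-> Q) -> (~B <-> N) = True
      ~N <-> Q = True
        ~N = True
      ~B <-> N = True
        ~B = False
    K | (~K & N) = True
      ~K & N = False
        ~K = False
  ~((Q -> ~Q)) & ((K | ~B) & ~N) = True
    ~((Q -> ~Q)) = True
      Q -> ~Q = False
        ~Q = False
    (K | ~B) & ~N = True
      K | ~B = True
        ~B = False
      ~N = True
Both conjuncts True, so the formula holds.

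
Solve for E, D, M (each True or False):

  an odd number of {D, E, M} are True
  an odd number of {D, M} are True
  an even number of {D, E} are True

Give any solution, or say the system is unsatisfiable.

E=F, D=F, M=T

{D, E, M}: 1 true → odd ✓
{D, M}: 1 true → odd ✓
{D, E}: 0 true → even ✓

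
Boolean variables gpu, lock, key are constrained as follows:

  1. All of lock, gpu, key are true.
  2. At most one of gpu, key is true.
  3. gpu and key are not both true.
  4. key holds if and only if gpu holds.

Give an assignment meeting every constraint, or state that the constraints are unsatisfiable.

Unsatisfiable — no assignment works.

Case lock = True:
  (1) forces gpu = True.
  (1) forces key = True.
  Constraint (2) is violated (gpu=T, key=T) — contradiction.
Case lock = False:
  Constraint (1) is violated (lock=F) — contradiction.
Both cases fail — unsatisfiable.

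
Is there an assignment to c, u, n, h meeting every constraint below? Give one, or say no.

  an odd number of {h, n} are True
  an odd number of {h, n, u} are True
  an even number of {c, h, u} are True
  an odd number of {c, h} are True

Unsatisfiable — no assignment works.

Adding constraints 1, 2, 3, 4 mod 2: every variable appears an even number of times on the left, so the left side is 0.
But the right sides sum to 1 (mod 2). 0 ≠ 1 — the system is inconsistent.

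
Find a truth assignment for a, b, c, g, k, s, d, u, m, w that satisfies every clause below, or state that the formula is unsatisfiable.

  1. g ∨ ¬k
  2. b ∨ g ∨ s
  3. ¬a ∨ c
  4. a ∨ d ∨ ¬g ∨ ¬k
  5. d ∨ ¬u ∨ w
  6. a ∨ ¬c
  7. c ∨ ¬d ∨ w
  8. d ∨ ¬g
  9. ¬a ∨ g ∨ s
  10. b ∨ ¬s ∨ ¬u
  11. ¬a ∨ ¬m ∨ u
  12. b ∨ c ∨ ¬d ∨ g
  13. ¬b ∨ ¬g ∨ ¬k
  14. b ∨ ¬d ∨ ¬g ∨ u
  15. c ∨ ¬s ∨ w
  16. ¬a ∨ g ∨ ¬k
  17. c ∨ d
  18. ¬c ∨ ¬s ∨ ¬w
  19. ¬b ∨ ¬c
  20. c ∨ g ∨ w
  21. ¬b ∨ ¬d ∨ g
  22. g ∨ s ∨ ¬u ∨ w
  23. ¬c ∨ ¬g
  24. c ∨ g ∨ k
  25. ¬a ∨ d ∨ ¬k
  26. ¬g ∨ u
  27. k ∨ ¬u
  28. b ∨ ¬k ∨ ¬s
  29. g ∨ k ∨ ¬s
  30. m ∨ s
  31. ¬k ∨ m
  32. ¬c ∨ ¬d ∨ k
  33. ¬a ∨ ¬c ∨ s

a = False, b = False, c = False, g = True, k = True, s = False, d = True, u = True, m = True, w = True

Set a = False.
  then (a ∨ ¬c) forces c = False.
  then (c ∨ d) forces d = True.
  then (c ∨ ¬d ∨ w) forces w = True.
Try b = True:
  (¬b ∨ ¬d ∨ g) forces g = True.
  (¬b ∨ ¬g ∨ ¬k) forces k = False.
  (¬g ∨ u) forces u = True.
  clause (k ∨ ¬u) is falsified — backtrack.
So b = False.
  then (b ∨ c ∨ ¬d ∨ g) forces g = True.
  then (b ∨ ¬d ∨ ¬g ∨ u) forces u = True.
  then (k ∨ ¬u) forces k = True.
  then (b ∨ ¬k ∨ ¬s) forces s = False.
  then (m ∨ s) forces m = True.
All clauses satisfied.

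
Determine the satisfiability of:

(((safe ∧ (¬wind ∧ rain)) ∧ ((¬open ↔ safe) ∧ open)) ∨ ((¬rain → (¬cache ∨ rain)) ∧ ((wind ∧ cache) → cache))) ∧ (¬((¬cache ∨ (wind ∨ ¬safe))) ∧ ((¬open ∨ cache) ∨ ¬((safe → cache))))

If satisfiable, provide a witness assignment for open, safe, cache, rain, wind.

open=F, safe=T, cache=T, rain=T, wind=F

  ((safe ∧ (¬wind ∧ rain)) ∧ ((¬open ↔ safe) ∧ open)) ∨ ((¬rain → (¬cache ∨ rain)) ∧ ((wind ∧ cache) → cache)) = True
    (safe ∧ (¬wind ∧ rain)) ∧ ((¬open ↔ safe) ∧ open) = False
      safe ∧ (¬wind ∧ rain) = True
        ¬wind ∧ rain = True
          ¬wind = True
      (¬open ↔ safe) ∧ open = False
        ¬open ↔ safe = True
          ¬open = True
    (¬rain → (¬cache ∨ rain)) ∧ ((wind ∧ cache) → cache) = True
      ¬rain → (¬cache ∨ rain) = True
        ¬rain = False
        ¬cache ∨ rain = True
          ¬cache = False
      (wind ∧ cache) → cache = True
        wind ∧ cache = False
  ¬((¬cache ∨ (wind ∨ ¬safe))) ∧ ((¬open ∨ cache) ∨ ¬((safe → cache))) = True
    ¬((¬cache ∨ (wind ∨ ¬safe))) = True
      ¬cache ∨ (wind ∨ ¬safe) = False
        ¬cache = False
        wind ∨ ¬safe = False
          ¬safe = False
    (¬open ∨ cache) ∨ ¬((safe → cache)) = True
      ¬open ∨ cache = True
        ¬open = True
      ¬((safe → cache)) = False
        safe → cache = True
Both conjuncts True, so the formula holds.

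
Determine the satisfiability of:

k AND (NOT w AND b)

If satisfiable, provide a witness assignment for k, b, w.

k=T, b=T, w=F

  NOT w AND b = True
    NOT w = True
Both conjuncts True, so the formula holds.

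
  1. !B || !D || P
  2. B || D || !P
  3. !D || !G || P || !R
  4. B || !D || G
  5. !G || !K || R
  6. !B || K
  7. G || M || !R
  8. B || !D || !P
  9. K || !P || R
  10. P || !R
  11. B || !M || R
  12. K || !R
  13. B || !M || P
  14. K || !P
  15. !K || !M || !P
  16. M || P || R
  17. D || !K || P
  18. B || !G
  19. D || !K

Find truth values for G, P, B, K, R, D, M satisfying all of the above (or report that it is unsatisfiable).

Set G = False.
Set P = True.
  then (K || !P) forces K = True.
  then (!K || !M || !P) forces M = False.
  then (D || !K) forces D = True.
  then (B || !D || G) forces B = True.
  then (G || M || !R) forces R = False.
All clauses satisfied.

G = False; P = True; B = True; K = True; R = False; D = True; M = False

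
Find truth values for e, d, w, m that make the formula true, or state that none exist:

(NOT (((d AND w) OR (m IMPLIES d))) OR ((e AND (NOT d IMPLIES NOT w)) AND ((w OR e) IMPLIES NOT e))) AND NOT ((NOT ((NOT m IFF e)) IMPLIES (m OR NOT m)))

No satisfying assignment exists.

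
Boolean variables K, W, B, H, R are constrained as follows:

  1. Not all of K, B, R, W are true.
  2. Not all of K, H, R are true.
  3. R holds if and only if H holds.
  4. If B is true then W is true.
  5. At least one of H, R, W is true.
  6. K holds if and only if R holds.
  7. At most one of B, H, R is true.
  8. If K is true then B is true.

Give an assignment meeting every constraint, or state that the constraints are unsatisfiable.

K: False, W: True, B: False, H: False, R: False

  (1) {K, B, R, W}: 1/4 true — not all ✓
  (2) {K, H, R}: 0/3 true — not all ✓
  (3) R=F, H=F — same ✓
  (4) B=F ⇒ W: vacuous ✓
  (5) {H, R, W}: 1 true — at least one ✓
  (6) K=F, R=F — same ✓
  (7) {B, H, R}: 0 true — at most one ✓
  (8) K=F ⇒ B: vacuous ✓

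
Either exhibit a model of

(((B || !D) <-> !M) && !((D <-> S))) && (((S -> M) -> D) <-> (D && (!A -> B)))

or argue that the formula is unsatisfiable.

M = False; A = False; S = False; D = True; B = True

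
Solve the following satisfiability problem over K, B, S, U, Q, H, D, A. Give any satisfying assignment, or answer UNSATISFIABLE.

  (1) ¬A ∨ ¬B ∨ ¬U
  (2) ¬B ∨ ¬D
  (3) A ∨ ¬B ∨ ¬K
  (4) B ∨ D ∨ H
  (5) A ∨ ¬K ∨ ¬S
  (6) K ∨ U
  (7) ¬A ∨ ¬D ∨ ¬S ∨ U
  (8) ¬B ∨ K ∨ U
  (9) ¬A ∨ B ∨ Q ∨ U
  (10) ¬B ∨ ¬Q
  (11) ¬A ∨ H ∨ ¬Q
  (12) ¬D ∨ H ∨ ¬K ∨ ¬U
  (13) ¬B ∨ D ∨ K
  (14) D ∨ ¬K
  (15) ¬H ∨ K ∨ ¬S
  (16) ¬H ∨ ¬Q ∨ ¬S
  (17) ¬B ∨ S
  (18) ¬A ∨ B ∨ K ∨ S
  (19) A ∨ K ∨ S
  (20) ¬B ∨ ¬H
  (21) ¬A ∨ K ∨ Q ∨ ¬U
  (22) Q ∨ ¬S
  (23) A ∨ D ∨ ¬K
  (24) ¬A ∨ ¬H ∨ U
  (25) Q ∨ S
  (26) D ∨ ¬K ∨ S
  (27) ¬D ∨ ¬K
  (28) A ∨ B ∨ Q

K = False; B = False; S = True; U = True; Q = True; H = False; D = True; A = False

Set K = False.
  then (K ∨ U) forces U = True.
Try B = True:
  (¬A ∨ ¬B ∨ ¬U) forces A = False.
  (¬B ∨ ¬D) forces D = False.
  clause (¬B ∨ D ∨ K) is falsified — backtrack.
So B = False.
Set S = True.
  then (¬H ∨ K ∨ ¬S) forces H = False.
  then (Q ∨ ¬S) forces Q = True.
  then (B ∨ D ∨ H) forces D = True.
  then (¬A ∨ H ∨ ¬Q) forces A = False.
All clauses satisfied.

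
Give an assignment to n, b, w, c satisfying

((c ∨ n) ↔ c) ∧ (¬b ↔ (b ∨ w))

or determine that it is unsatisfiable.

n = False; b = False; w = True; c = True

  (c ∨ n) ↔ c = True
    c ∨ n = True
  ¬b ↔ (b ∨ w) = True
    ¬b = True
    b ∨ w = True
Both conjuncts True, so the formula holds.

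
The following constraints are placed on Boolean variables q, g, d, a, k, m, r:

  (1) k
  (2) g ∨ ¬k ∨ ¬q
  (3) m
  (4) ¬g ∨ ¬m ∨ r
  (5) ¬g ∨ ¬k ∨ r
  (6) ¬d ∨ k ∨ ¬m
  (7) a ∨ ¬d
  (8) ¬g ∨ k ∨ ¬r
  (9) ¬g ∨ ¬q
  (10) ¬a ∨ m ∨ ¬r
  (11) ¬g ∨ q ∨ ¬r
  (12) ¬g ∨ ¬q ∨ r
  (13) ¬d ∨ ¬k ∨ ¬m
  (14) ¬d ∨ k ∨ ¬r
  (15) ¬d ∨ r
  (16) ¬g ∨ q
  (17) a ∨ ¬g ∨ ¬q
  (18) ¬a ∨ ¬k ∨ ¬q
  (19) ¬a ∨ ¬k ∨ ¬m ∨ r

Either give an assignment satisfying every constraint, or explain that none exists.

q = False, g = False, d = False, a = False, k = True, m = True, r = True

Unit clause (k) forces k = True.
Unit clause (m) forces m = True.
In (¬d ∨ ¬k ∨ ¬m) only ¬d is left, so d = False.
Try q = True:
  (g ∨ ¬k ∨ ¬q) forces g = True.
  clause (¬g ∨ ¬q) is falsified — backtrack.
So q = False.
  then (¬g ∨ q) forces g = False.
Set a = False.
Set r = True.
All clauses satisfied.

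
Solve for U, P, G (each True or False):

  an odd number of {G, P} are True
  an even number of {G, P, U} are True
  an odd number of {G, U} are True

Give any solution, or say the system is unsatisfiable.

U = True, P = True, G = False

{G, P}: 1 true → odd ✓
{G, P, U}: 2 true → even ✓
{G, U}: 1 true → odd ✓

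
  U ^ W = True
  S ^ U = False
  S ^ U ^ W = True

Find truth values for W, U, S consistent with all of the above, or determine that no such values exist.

W = True, U = False, S = False

U ^ W = F ^ T = True ✓
S ^ U = F ^ F = False ✓
S ^ U ^ W = F ^ F ^ T = True ✓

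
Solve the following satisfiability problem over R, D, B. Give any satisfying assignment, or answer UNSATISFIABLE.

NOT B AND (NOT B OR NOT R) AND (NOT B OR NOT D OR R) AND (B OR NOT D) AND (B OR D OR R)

R = True; D = False; B = False

Unit clause (NOT B) forces B = False.
In (B OR NOT D) only NOT D is left, so D = False.
In (B OR D OR R) only R is left, so R = True.
Check each clause:
  (NOT B): NOT B holds.
  (NOT B OR NOT R): NOT B holds.
  (NOT B OR NOT D OR R): NOT B holds.
  (B OR NOT D): NOT D holds.
  (B OR D OR R): R holds.
All clauses satisfied.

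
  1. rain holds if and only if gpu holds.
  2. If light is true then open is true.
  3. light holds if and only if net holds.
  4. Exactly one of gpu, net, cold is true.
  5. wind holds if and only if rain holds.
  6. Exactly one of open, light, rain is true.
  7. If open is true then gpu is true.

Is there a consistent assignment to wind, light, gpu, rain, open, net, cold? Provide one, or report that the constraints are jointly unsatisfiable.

wind=T, light=F, gpu=T, rain=T, open=F, net=F, cold=F

  (1) rain=T, gpu=T — same ✓
  (2) light=F ⇒ open: vacuous ✓
  (3) light=F, net=F — same ✓
  (4) {gpu, net, cold}: 1 true — exactly one ✓
  (5) wind=T, rain=T — same ✓
  (6) {open, light, rain}: 1 true — exactly one ✓
  (7) open=F ⇒ gpu: vacuous ✓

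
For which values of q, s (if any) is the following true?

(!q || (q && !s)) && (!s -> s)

q = False, s = True

  !q || (q && !s) = True
    !q = True
    q && !s = False
      !s = False
  !s -> s = True
    !s = False
Both conjuncts True, so the formula holds.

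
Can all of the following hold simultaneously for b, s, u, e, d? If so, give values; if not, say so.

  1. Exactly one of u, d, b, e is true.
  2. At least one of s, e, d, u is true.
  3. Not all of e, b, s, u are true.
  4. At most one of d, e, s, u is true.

b = False, s = False, u = False, e = False, d = True

  (1) {u, d, b, e}: 1 true — exactly one ✓
  (2) {s, e, d, u}: 1 true — at least one ✓
  (3) {e, b, s, u}: 0/4 true — not all ✓
  (4) {d, e, s, u}: 1 true — at most one ✓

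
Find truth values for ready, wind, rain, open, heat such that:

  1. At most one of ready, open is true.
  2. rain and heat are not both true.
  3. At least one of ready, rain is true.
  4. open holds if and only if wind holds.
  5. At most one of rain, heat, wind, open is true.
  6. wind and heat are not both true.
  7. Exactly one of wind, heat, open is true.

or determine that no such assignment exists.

ready = True, wind = False, rain = False, open = False, heat = True

  (1) {ready, open}: 1 true — at most one ✓
  (2) rain=F, heat=T — not both ✓
  (3) {ready, rain}: 1 true — at least one ✓
  (4) open=F, wind=F — same ✓
  (5) {rain, heat, wind, open}: 1 true — at most one ✓
  (6) wind=F, heat=T — not both ✓
  (7) {wind, heat, open}: 1 true — exactly one ✓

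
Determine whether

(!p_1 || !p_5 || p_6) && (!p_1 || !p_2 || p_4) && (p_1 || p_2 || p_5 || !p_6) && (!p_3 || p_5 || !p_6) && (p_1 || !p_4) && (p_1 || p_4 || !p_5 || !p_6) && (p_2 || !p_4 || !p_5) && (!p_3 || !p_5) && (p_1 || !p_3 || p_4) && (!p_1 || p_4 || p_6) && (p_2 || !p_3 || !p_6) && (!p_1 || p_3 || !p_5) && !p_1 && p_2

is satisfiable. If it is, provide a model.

p_1: False; p_2: True; p_3: False; p_4: False; p_5: True; p_6: False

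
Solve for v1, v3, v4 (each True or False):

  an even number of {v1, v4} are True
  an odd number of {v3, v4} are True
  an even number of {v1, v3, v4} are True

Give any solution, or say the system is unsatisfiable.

v1=T, v3=F, v4=T

{v1, v4}: 2 true → even ✓
{v3, v4}: 1 true → odd ✓
{v1, v3, v4}: 2 true → even ✓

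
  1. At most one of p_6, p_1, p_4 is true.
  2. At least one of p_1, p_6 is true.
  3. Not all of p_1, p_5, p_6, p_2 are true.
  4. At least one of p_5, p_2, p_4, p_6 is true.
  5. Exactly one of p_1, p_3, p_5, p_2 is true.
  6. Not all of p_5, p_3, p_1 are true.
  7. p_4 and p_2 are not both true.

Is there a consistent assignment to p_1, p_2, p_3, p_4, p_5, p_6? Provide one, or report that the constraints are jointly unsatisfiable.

p_1=F; p_2=F; p_3=T; p_4=F; p_5=F; p_6=T

  (1) {p_6, p_1, p_4}: 1 true — at most one ✓
  (2) {p_1, p_6}: 1 true — at least one ✓
  (3) {p_1, p_5, p_6, p_2}: 1/4 true — not all ✓
  (4) {p_5, p_2, p_4, p_6}: 1 true — at least one ✓
  (5) {p_1, p_3, p_5, p_2}: 1 true — exactly one ✓
  (6) {p_5, p_3, p_1}: 1/3 true — not all ✓
  (7) p_4=F, p_2=F — not both ✓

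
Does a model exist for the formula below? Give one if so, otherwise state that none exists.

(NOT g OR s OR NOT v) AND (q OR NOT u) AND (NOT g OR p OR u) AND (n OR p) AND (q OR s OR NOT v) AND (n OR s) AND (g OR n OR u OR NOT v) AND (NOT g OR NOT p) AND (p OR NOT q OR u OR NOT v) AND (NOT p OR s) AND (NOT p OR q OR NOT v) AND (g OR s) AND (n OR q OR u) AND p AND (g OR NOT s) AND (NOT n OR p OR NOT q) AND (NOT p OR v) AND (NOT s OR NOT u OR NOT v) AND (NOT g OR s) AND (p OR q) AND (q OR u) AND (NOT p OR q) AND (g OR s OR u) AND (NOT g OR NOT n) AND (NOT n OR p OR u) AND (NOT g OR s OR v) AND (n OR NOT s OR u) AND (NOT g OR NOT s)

Case p = True:
  (NOT g OR NOT p) forces g = False.
  (NOT p OR s) forces s = True.
  Clause (g OR NOT s) is falsified — contradiction.
Case p = False:
  Clause (p) is falsified — contradiction.
Both cases fail, so the formula is unsatisfiable.

The formula is unsatisfiable.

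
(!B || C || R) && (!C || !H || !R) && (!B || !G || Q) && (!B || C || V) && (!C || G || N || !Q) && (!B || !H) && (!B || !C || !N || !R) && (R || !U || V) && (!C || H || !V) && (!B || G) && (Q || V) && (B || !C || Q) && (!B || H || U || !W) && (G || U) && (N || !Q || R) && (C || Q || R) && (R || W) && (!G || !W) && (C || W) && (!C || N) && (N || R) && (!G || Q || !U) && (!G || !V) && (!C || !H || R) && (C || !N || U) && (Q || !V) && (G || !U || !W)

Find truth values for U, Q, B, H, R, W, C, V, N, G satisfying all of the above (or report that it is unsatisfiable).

Set U = True.
Try Q = False:
  (Q || V) forces V = True.
  clause (Q || !V) is falsified — backtrack.
So Q = True.
Set B = False.
Set H = False.
Set R = True.
Set W = False.
  then (C || W) forces C = True.
  then (!C || N) forces N = True.
  then (!C || H || !V) forces V = False.
Set G = False.
All clauses satisfied.

U: True; Q: True; B: False; H: False; R: True; W: False; C: True; V: False; N: True; G: False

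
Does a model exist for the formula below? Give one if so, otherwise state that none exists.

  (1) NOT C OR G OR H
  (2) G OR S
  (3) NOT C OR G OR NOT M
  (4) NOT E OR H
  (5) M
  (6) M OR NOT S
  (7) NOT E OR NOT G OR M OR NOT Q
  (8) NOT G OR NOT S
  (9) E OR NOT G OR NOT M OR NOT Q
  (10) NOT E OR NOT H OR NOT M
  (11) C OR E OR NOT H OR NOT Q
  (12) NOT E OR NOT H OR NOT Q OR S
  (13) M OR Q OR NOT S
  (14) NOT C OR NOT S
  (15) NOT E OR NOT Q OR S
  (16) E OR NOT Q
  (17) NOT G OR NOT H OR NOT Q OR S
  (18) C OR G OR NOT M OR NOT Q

Unit clause (M) forces M = True.
Set G = True.
  then (NOT G OR NOT S) forces S = False.
Set H = True.
  then (NOT E OR NOT H OR NOT M) forces E = False.
  then (E OR NOT Q) forces Q = False.
Set C = False.
All clauses satisfied.

G = True, H = True, S = False, C = False, E = False, Q = False, M = True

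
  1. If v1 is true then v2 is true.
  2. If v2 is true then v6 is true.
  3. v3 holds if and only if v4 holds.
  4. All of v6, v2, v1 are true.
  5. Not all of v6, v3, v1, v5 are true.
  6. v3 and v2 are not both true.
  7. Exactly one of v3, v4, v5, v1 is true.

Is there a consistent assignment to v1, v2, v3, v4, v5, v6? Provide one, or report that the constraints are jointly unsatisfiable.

v1 = True, v2 = True, v3 = False, v4 = False, v5 = False, v6 = True

  (1) v1=T ⇒ v2: T ✓
  (2) v2=T ⇒ v6: T ✓
  (3) v3=F, v4=F — same ✓
  (4) {v6, v2, v1}: all 3 true ✓
  (5) {v6, v3, v1, v5}: 2/4 true — not all ✓
  (6) v3=F, v2=T — not both ✓
  (7) {v3, v4, v5, v1}: 1 true — exactly one ✓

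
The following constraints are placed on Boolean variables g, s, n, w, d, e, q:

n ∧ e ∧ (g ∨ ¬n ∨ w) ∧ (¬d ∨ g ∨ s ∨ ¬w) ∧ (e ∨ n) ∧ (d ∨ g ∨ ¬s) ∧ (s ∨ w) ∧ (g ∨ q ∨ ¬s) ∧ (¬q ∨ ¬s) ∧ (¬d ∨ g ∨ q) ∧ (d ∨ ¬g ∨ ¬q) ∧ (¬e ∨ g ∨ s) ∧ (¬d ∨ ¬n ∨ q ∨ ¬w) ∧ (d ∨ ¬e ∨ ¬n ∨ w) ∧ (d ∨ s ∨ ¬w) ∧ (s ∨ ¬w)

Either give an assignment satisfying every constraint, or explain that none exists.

g = True, s = True, n = True, w = True, d = False, e = True, q = False

Unit clause (n) forces n = True.
Unit clause (e) forces e = True.
Try g = False:
  (g ∨ ¬n ∨ w) forces w = True.
  (¬e ∨ g ∨ s) forces s = True.
  (d ∨ g ∨ ¬s) forces d = True.
  (g ∨ q ∨ ¬s) forces q = True.
  clause (¬q ∨ ¬s) is falsified — backtrack.
So g = True.
Set s = True.
  then (¬q ∨ ¬s) forces q = False.
Set w = True.
  then (¬d ∨ ¬n ∨ q ∨ ¬w) forces d = False.
All clauses satisfied.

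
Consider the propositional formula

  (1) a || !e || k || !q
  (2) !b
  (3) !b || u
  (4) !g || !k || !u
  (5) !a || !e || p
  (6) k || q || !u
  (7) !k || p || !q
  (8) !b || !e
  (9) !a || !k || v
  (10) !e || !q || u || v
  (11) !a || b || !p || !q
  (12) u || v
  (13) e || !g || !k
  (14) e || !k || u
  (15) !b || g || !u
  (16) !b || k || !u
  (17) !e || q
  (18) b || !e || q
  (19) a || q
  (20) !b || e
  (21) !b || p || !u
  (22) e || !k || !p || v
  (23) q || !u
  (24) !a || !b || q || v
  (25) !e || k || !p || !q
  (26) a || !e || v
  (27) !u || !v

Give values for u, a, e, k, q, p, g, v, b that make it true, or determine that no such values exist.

Unit clause (!b) forces b = False.
Set u = False.
  then (u || v) forces v = True.
Set a = False.
  then (a || q) forces q = True.
Set e = False.
  then (e || !k || u) forces k = False.
Set p = False.
Set g = False.
All clauses satisfied.

u: False, a: False, e: False, k: False, q: True, p: False, g: False, v: True, b: False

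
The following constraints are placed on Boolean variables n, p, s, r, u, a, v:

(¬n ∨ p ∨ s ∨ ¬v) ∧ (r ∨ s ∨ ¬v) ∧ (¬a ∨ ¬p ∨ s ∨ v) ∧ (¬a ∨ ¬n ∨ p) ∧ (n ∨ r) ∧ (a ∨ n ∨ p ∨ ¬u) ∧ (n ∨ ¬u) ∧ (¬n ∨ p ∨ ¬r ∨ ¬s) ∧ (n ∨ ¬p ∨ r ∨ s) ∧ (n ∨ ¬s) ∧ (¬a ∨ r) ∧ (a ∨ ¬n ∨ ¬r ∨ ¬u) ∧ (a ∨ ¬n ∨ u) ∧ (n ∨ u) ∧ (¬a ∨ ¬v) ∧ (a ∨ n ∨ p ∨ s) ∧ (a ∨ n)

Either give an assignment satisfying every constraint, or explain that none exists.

Try n = False:
  (n ∨ r) forces r = True.
  (n ∨ ¬u) forces u = False.
  clause (n ∨ u) is falsified — backtrack.
So n = True.
Set p = True.
Set s = True.
Set r = False.
  then (¬a ∨ r) forces a = False.
  then (a ∨ ¬n ∨ u) forces u = True.
Set v = True.
All clauses satisfied.

n = True; p = True; s = True; r = False; u = True; a = False; v = True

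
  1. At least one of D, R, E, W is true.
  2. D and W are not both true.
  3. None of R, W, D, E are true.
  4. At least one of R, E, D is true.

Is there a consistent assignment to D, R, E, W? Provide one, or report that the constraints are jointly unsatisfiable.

Case D = True:
  Constraint (3) is violated (D=T) — contradiction.
Case D = False:
  (3) forces R = False.
  (3) forces W = False.
  (1) with D=F, R=F, W=F forces E = True.
  Constraint (3) is violated (E=T) — contradiction.
Both cases fail — unsatisfiable.

Unsatisfiable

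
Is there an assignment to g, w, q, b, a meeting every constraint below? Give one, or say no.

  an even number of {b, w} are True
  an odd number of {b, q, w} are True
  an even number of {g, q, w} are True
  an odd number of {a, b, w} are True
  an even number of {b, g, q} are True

g = True, w = False, q = True, b = False, a = True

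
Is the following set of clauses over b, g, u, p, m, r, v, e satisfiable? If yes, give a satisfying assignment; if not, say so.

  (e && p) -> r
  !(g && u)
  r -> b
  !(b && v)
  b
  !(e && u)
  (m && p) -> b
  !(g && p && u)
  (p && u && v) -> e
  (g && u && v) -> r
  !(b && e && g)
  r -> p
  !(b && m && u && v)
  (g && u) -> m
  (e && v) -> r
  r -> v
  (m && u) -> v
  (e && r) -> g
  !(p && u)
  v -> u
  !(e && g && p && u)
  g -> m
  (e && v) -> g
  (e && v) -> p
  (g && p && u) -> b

b = True; g = False; u = False; p = False; m = True; r = False; v = False; e = False

Unit clause (b) forces b = True.
In (!b || !v) only !v is left, so v = False.
In (!r || v) only !r is left, so r = False.
Set g = False.
Set u = False.
Set p = False.
Set m = True.
Set e = False.
All clauses satisfied.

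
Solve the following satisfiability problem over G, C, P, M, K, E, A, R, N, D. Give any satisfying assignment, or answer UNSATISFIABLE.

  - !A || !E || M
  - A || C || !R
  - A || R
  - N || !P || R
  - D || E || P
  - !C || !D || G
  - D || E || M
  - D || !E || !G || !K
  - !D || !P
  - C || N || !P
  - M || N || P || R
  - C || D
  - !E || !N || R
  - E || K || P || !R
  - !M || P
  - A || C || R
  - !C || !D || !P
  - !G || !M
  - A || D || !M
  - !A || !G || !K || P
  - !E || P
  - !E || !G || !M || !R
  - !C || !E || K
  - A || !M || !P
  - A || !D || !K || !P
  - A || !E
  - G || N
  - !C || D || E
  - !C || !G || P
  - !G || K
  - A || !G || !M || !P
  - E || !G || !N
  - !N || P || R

Set G = False.
  then (G || N) forces N = True.
Set C = True.
  then (!C || !D || G) forces D = False.
  then (!C || D || E) forces E = True.
  then (!E || !N || R) forces R = True.
  then (!E || P) forces P = True.
  then (!C || !E || K) forces K = True.
  then (A || !E) forces A = True.
  then (!A || !E || M) forces M = True.
All clauses satisfied.

G = False, C = True, P = True, M = True, K = True, E = True, A = True, R = True, N = True, D = False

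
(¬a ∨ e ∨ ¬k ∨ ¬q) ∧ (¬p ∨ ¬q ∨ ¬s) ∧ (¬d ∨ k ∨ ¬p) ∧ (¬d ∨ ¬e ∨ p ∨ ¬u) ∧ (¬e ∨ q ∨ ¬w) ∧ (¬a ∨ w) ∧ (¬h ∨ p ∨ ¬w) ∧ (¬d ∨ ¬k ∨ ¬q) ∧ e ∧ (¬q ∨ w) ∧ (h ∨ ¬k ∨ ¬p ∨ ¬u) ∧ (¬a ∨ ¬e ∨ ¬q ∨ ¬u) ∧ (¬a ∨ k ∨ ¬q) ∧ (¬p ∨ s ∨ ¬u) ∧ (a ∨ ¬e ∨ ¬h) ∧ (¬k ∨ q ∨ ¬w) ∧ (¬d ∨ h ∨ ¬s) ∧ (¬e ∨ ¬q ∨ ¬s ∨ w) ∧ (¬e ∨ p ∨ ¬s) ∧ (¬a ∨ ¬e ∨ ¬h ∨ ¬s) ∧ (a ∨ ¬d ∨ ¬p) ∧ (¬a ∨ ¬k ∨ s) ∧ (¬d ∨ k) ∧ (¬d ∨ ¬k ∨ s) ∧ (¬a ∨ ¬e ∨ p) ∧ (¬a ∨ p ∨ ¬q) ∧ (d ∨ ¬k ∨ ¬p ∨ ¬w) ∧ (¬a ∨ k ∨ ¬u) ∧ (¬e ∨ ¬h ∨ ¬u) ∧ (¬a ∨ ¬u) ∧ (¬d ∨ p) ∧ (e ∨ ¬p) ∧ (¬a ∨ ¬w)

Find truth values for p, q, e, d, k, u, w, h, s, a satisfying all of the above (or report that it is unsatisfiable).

Unit clause (e) forces e = True.
Set p = False.
  then (¬e ∨ p ∨ ¬s) forces s = False.
  then (¬a ∨ ¬e ∨ p) forces a = False.
  then (¬d ∨ p) forces d = False.
  then (a ∨ ¬e ∨ ¬h) forces h = False.
Set q = False.
  then (¬e ∨ q ∨ ¬w) forces w = False.
Set k = False.
Set u = True.
All clauses satisfied.

p: False, q: False, e: True, d: False, k: False, u: True, w: False, h: False, s: False, a: False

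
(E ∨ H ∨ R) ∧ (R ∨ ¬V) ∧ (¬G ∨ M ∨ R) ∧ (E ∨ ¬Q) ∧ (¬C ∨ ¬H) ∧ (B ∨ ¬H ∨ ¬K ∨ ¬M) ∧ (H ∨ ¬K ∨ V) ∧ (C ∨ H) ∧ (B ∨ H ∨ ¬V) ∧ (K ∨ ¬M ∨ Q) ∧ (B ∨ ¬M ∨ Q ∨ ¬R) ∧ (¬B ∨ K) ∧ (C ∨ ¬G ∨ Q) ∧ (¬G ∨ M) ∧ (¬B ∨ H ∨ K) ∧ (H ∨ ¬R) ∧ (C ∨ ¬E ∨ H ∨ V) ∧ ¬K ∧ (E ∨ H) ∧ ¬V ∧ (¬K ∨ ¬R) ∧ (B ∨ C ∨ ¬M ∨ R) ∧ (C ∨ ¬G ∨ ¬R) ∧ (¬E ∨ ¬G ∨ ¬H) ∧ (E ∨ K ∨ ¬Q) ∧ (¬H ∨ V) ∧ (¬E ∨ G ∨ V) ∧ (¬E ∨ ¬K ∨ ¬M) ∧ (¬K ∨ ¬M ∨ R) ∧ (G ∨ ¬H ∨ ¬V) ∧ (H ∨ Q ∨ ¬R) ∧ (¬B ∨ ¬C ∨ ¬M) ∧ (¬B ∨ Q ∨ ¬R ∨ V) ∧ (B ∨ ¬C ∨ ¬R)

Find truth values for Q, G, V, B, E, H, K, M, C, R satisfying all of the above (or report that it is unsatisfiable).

Q = True; G = True; V = False; B = False; E = True; H = False; K = False; M = True; C = True; R = False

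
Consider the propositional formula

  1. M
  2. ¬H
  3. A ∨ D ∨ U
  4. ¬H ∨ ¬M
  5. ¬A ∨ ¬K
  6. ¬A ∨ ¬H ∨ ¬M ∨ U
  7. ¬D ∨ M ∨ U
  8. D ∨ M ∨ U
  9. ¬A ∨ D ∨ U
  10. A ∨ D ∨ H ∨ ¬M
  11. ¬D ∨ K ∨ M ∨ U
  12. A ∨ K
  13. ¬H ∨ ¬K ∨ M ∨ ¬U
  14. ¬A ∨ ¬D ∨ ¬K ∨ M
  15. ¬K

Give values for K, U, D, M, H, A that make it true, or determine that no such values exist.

K: False; U: True; D: False; M: True; H: False; A: True

Unit clause (M) forces M = True.
Unit clause (¬H) forces H = False.
Unit clause (¬K) forces K = False.
In (A ∨ K) only A is left, so A = True.
Set U = True.
Set D = False.
All clauses satisfied.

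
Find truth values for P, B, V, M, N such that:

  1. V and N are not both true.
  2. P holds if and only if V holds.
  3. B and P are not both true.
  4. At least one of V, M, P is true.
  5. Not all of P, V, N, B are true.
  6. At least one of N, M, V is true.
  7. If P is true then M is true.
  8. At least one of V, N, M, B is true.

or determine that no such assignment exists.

P = True, B = False, V = True, M = True, N = False

  (1) V=T, N=F — not both ✓
  (2) P=T, V=T — same ✓
  (3) B=F, P=T — not both ✓
  (4) {V, M, P}: 3 true — at least one ✓
  (5) {P, V, N, B}: 2/4 true — not all ✓
  (6) {N, M, V}: 2 true — at least one ✓
  (7) P=T ⇒ M: T ✓
  (8) {V, N, M, B}: 2 true — at least one ✓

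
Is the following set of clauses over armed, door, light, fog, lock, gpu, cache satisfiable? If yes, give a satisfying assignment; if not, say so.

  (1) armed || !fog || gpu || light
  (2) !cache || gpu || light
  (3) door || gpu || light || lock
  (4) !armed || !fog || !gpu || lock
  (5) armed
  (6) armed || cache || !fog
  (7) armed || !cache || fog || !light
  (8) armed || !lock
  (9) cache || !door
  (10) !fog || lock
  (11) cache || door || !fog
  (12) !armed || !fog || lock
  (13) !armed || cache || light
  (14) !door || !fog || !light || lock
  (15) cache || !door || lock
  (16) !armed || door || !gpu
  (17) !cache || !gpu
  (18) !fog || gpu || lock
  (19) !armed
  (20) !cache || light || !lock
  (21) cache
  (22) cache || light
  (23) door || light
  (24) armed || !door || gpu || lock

Case armed = True:
  Clause (!armed) is falsified — contradiction.
Case armed = False:
  Clause (armed) is falsified — contradiction.
Both cases fail, so the formula is unsatisfiable.

Unsatisfiable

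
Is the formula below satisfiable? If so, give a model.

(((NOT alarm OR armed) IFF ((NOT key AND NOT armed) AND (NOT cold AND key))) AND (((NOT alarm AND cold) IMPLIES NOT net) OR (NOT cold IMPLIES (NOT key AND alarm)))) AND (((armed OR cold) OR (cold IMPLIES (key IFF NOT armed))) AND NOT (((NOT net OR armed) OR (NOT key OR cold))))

armed = False, alarm = True, key = True, cold = False, net = True

  ((NOT alarm OR armed) IFF ((NOT key AND NOT armed) AND (NOT cold AND key))) AND (((NOT alarm AND cold) IMPLIES NOT net) OR (NOT cold IMPLIES (NOT key AND alarm))) = True
    (NOT alarm OR armed) IFF ((NOT key AND NOT armed) AND (NOT cold AND key)) = True
      NOT alarm OR armed = False
        NOT alarm = False
      (NOT key AND NOT armed) AND (NOT cold AND key) = False
        NOT key AND NOT armed = False
          NOT key = False
          NOT armed = True
        NOT cold AND key = True
          NOT cold = True
    ((NOT alarm AND cold) IMPLIES NOT net) OR (NOT cold IMPLIES (NOT key AND alarm)) = True
      (NOT alarm AND cold) IMPLIES NOT net = True
        NOT alarm AND cold = False
          NOT alarm = False
        NOT net = False
      NOT cold IMPLIES (NOT key AND alarm) = False
        NOT cold = True
        NOT key AND alarm = False
          NOT key = False
  ((armed OR cold) OR (cold IMPLIES (key IFF NOT armed))) AND NOT (((NOT net OR armed) OR (NOT key OR cold))) = True
    (armed OR cold) OR (cold IMPLIES (key IFF NOT armed)) = True
      armed OR cold = False
      cold IMPLIES (key IFF NOT armed) = True
        key IFF NOT armed = True
          NOT armed = True
    NOT (((NOT net OR armed) OR (NOT key OR cold))) = True
      (NOT net OR armed) OR (NOT key OR cold) = False
        NOT net OR armed = False
          NOT net = False
        NOT key OR cold = False
          NOT key = False
Both conjuncts True, so the formula holds.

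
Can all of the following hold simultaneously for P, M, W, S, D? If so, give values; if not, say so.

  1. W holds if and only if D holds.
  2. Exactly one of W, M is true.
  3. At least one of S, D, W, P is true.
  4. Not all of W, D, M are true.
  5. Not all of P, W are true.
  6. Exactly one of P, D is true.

P=F, M=F, W=T, S=F, D=T

  (1) W=T, D=T — same ✓
  (2) {W, M}: 1 true — exactly one ✓
  (3) {S, D, W, P}: 2 true — at least one ✓
  (4) {W, D, M}: 2/3 true — not all ✓
  (5) {P, W}: 1/2 true — not all ✓
  (6) {P, D}: 1 true — exactly one ✓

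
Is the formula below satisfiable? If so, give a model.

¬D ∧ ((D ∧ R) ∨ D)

Case D = True: the conjunct ¬D is False.
Case D = False: the conjunct (D ∧ R) ∨ D becomes (False ∧ R) ∨ False = False.
Both cases fail — unsatisfiable.

No satisfying assignment exists.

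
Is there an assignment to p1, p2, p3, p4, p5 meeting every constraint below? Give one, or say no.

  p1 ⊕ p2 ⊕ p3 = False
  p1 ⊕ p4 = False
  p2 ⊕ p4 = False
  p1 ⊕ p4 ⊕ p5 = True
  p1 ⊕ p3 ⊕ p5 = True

p1: False, p2: False, p3: False, p4: False, p5: True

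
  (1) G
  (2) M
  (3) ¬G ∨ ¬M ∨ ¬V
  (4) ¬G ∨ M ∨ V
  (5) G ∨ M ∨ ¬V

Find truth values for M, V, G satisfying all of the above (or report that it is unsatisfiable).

M=T, V=F, G=T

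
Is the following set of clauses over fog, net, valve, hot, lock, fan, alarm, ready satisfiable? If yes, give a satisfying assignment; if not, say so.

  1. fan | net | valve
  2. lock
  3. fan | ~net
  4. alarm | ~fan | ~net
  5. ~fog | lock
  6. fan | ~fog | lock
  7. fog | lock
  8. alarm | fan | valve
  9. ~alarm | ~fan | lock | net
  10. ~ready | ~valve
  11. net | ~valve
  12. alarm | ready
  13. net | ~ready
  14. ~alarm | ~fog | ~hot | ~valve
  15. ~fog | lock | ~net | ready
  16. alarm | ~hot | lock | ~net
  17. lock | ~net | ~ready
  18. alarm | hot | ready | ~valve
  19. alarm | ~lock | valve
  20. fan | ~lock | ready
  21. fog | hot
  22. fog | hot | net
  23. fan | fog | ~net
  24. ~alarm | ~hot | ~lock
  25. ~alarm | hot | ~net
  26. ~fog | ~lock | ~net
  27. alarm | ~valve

fog=T, net=F, valve=F, hot=F, lock=T, fan=T, alarm=T, ready=F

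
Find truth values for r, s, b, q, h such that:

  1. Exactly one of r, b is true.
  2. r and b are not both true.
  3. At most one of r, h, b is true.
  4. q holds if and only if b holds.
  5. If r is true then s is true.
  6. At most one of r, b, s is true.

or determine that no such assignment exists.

r: False, s: False, b: True, q: True, h: False

  (1) {r, b}: 1 true — exactly one ✓
  (2) r=F, b=T — not both ✓
  (3) {r, h, b}: 1 true — at most one ✓
  (4) q=T, b=T — same ✓
  (5) r=F ⇒ s: vacuous ✓
  (6) {r, b, s}: 1 true — at most one ✓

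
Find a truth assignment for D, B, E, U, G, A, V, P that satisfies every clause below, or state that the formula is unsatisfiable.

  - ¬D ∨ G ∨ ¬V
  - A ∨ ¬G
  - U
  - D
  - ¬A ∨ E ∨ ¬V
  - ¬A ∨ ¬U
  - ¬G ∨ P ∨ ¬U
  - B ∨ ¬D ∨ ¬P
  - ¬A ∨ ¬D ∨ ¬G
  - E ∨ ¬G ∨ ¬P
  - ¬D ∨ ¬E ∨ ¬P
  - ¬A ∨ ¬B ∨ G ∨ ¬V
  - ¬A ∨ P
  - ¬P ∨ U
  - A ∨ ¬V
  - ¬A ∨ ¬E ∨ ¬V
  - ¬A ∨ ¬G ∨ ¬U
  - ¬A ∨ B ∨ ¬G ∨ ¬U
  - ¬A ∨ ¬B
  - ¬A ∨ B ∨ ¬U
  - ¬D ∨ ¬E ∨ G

Unit clause (U) forces U = True.
Unit clause (D) forces D = True.
In (¬A ∨ ¬U) only ¬A is left, so A = False.
In (A ∨ ¬V) only ¬V is left, so V = False.
In (A ∨ ¬G) only ¬G is left, so G = False.
In (¬D ∨ ¬E ∨ G) only ¬E is left, so E = False.
Set B = True.
Set P = True.
All clauses satisfied.

D=T; B=T; E=F; U=T; G=F; A=F; V=F; P=T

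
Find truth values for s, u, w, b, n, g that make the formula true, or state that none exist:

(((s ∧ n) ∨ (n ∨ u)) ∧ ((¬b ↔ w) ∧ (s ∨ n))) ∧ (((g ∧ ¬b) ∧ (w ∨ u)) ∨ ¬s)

s = False; u = False; w = False; b = True; n = True; g = False

  ((s ∧ n) ∨ (n ∨ u)) ∧ ((¬b ↔ w) ∧ (s ∨ n)) = True
    (s ∧ n) ∨ (n ∨ u) = True
      s ∧ n = False
      n ∨ u = True
    (¬b ↔ w) ∧ (s ∨ n) = True
      ¬b ↔ w = True
        ¬b = False
      s ∨ n = True
  ((g ∧ ¬b) ∧ (w ∨ u)) ∨ ¬s = True
    (g ∧ ¬b) ∧ (w ∨ u) = False
      g ∧ ¬b = False
        ¬b = False
      w ∨ u = False
    ¬s = True
Both conjuncts True, so the formula holds.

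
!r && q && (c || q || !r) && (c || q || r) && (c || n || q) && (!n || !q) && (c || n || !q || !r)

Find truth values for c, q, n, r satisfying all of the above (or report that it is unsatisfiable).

c: True; q: True; n: False; r: False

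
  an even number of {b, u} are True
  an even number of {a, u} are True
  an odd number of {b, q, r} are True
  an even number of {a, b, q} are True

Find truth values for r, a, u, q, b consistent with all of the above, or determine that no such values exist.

r: True, a: False, u: False, q: False, b: False

{b, u}: 0 true → even ✓
{a, u}: 0 true → even ✓
{b, q, r}: 1 true → odd ✓
{a, b, q}: 0 true → even ✓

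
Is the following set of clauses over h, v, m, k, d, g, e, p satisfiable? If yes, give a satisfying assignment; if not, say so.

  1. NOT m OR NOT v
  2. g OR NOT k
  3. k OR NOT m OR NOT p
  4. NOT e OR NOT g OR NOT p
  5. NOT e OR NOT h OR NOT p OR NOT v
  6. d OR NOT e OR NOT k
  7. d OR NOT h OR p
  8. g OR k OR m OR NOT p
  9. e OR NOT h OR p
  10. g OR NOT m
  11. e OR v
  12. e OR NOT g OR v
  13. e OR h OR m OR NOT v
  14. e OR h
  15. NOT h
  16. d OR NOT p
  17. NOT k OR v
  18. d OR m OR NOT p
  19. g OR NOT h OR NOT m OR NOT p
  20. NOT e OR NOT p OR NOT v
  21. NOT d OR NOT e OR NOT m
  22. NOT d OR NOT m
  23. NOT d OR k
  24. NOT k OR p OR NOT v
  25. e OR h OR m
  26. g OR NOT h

Unit clause (NOT h) forces h = False.
In (e OR h) only e is left, so e = True.
Set v = True.
  then (NOT m OR NOT v) forces m = False.
  then (NOT e OR NOT p OR NOT v) forces p = False.
  then (NOT k OR p OR NOT v) forces k = False.
  then (NOT d OR k) forces d = False.
Set g = True.
All clauses satisfied.

h=F; v=T; m=F; k=F; d=F; g=T; e=T; p=F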